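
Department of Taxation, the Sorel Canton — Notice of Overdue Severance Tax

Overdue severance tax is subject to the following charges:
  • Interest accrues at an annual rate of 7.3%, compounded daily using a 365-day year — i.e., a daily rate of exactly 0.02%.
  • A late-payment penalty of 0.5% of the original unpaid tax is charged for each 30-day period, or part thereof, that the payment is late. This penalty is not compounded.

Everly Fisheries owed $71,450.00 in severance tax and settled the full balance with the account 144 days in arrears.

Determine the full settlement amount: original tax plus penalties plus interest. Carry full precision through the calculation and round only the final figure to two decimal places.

$75,323.72

Penalty periods: ⌈144/30⌉ = 5; penalty = 5 × 0.5% × $71,450.00 = $1,786.25
Interest: $71,450.00 × ((1 + 0.0002)^144 − 1) = $71,450.00 × 0.02921577… = $2,087.4665…
Total = $71,450.00 + $1,786.2500 + $2,087.4665… = $75,323.72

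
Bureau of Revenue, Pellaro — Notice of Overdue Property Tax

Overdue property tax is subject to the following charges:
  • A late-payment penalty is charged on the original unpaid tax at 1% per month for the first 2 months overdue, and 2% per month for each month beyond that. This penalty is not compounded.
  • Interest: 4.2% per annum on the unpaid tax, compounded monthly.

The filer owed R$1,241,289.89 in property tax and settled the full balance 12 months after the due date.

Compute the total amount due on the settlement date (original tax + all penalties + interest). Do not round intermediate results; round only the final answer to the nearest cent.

Penalty, months 1–2: 2 × 1% × R$1,241,289.89 = R$24,825.80…
Penalty, months 3–12: 10 × 2% × R$1,241,289.89 = R$248,257.98…
Interest (4.2%/yr ÷ 12 = 0.35%/month): R$1,241,289.89 × ((1 + 0.0035)^12 − 1) = R$53,149.5594…
Total = R$1,241,289.89 + R$273,083.7758 + R$53,149.5594… = R$1,567,523.23

R$1,567,523.23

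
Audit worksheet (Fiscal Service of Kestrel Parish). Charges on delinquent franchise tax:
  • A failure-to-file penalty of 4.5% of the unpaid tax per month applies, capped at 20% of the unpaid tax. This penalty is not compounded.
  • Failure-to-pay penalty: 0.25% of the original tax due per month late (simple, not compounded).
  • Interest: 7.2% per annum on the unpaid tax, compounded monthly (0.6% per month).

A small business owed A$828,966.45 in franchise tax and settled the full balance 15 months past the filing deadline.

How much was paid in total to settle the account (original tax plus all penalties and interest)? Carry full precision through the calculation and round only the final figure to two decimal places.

Failure-to-file: 15 × 4.5% × A$828,966.45 = A$559,552.35…, capped at 20% × A$828,966.45 = A$165,793.29
Failure-to-pay penalty: 15 × 0.25% × A$828,966.45 = A$31,086.24…
Interest: A$828,966.45 × ((1 + 0.006)^15 − 1) = A$828,966.45 × 0.0938801… = A$77,823.4305…
Total = A$828,966.45 + A$196,879.5319… + A$77,823.4305… = A$1,103,669.41

A$1,103,669.41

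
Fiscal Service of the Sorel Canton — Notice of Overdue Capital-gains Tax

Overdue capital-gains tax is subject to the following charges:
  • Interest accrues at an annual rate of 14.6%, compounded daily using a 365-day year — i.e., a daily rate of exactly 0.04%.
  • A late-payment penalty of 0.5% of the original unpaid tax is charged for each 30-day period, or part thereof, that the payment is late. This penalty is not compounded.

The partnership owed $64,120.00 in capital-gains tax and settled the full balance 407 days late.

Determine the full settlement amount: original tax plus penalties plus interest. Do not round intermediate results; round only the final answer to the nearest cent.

$79,942.44

Penalty periods: ⌈407/30⌉ = 14; penalty = 14 × 0.5% × $64,120.00 = $4,488.40
Interest: $64,120.00 × ((1 + 0.0004)^407 − 1) = $64,120.00 × 0.17676300… = $11,334.0436…
Total = $64,120.00 + $4,488.4000 + $11,334.0436… = $79,942.44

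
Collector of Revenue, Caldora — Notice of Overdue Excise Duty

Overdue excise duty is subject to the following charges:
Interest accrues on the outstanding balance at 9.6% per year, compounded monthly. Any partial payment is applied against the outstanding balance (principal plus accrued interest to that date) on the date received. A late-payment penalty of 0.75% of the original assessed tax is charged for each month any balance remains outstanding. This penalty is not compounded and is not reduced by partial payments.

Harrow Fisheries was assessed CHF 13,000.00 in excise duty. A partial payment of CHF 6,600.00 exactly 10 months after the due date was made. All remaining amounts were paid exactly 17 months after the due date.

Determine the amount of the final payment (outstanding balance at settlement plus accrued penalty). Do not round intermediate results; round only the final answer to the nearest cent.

Monthly rate = 9.6% ÷ 12 = 0.8%
Balance at month 10: CHF 13,000.0000 × (1 + 0.008)^10 = CHF 14,078.2500…
After CHF 6,600.00 payment: CHF 14,078.2500… − CHF 6,600.00 = CHF 7,478.2500…
Balance at month 17: CHF 7,478.2500… × (1 + 0.008)^7 = CHF 7,907.2179…
Penalty: 17 × 0.75% × CHF 13,000.00 = CHF 1,657.50
Final settlement = outstanding balance + penalty = CHF 7,907.2179… + CHF 1,657.50 = CHF 9,564.72

CHF 9,564.72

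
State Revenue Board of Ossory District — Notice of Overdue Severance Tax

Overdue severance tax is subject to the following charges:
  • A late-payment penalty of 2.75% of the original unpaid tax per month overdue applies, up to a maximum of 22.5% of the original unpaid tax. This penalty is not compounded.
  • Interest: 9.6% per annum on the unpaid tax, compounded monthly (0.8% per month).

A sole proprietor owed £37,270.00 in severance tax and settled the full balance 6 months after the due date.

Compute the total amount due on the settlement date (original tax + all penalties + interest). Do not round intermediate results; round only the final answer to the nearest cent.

£45,244.67

Penalty: 6 × 2.75% × £37,270.00 = £6,149.55 (below the 22.5% cap of £8,385.75)
Interest: £37,270.00 × ((1 + 0.008)^6 − 1) = £37,270.00 × 0.0489703… = £1,825.1231…
Total = £37,270.00 + £6,149.5500 + £1,825.1231… = £45,244.67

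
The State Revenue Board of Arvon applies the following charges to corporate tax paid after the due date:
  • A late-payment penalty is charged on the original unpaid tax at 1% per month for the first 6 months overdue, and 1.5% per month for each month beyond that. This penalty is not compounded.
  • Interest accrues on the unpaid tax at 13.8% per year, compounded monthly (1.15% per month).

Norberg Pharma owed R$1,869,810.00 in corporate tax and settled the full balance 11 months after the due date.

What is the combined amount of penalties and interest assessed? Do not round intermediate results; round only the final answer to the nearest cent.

R$503,036.03

Penalty, months 1–6: 6 × 1% × R$1,869,810.00 = R$112,188.60
Penalty, months 7–11: 5 × 1.5% × R$1,869,810.00 = R$140,235.75
Interest: R$1,869,810.00 × ((1 + 0.0115)^11 − 1) = R$1,869,810.00 × 0.1340306… = R$250,611.6816…
Penalties + interest = R$252,424.3500 + R$250,611.6816… = R$503,036.03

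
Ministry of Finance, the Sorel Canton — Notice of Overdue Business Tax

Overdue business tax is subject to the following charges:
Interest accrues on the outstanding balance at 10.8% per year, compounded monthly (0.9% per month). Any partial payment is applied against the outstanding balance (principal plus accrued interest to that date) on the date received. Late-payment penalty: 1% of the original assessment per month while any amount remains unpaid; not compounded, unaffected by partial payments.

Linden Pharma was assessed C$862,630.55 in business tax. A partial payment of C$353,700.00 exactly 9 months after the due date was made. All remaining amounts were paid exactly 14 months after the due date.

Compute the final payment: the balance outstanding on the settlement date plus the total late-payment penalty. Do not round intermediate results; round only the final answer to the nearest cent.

C$728,777.81

Balance at month 9: C$862,630.5500 × (1 + 0.009)^9 = C$935,072.5989…
After C$353,700.00 payment: C$935,072.5989… − C$353,700.00 = C$581,372.5989…
Balance at month 14: C$581,372.5989… × (1 + 0.009)^5 = C$608,009.5349…
Penalty: 14 × 1% × C$862,630.55 = C$120,768.28…
Final settlement = outstanding balance + penalty = C$608,009.5349… + C$120,768.28… = C$728,777.81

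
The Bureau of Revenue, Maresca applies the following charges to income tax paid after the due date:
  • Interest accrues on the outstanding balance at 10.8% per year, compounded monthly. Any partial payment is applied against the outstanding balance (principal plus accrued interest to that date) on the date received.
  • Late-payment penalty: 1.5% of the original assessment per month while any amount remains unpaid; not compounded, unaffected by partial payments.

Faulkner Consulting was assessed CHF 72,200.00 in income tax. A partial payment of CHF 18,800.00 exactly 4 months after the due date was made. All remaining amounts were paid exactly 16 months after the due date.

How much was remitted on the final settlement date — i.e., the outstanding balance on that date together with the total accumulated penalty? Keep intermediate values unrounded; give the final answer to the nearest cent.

CHF 79,722.96

Monthly rate = 10.8% ÷ 12 = 0.9%
Balance at month 4: CHF 72,200.0000 × (1 + 0.009)^4 = CHF 74,834.5002…
After CHF 18,800.00 payment: CHF 74,834.5002… − CHF 18,800.00 = CHF 56,034.5002…
Balance at month 16: CHF 56,034.5002… × (1 + 0.009)^12 = CHF 62,394.9581…
Penalty: 16 × 1.5% × CHF 72,200.00 = CHF 17,328.00
Final settlement = outstanding balance + penalty = CHF 62,394.9581… + CHF 17,328.00 = CHF 79,722.96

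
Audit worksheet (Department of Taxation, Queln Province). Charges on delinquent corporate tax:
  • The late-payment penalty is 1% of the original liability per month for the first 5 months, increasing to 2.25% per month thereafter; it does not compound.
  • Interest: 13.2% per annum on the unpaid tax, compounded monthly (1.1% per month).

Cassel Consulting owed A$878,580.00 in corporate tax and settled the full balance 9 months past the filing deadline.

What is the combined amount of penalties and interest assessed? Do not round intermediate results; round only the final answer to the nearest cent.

Penalty, months 1–5: 5 × 1% × A$878,580.00 = A$43,929.00
Penalty, months 6–9: 4 × 2.25% × A$878,580.00 = A$79,072.20
Interest: A$878,580.00 × ((1 + 0.011)^9 − 1) = A$878,580.00 × 0.1034697… = A$90,906.3820…
Penalties + interest = A$123,001.2000 + A$90,906.3820… = A$213,907.58

A$213,907.58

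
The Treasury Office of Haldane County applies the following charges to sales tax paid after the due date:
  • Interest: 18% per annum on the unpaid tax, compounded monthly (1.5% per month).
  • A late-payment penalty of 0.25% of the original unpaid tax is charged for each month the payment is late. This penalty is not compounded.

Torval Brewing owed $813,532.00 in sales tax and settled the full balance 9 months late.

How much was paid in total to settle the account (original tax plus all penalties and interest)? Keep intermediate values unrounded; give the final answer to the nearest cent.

Late-payment penalty = 0.25% × $813,532.00 × 9 mo = $18,304.47
Interest: $813,532.00 × ((1 + 0.015)^9 − 1) = $813,532.00 × 0.1433900… = $116,652.3335…
Total = $813,532.00 + $18,304.4700 + $116,652.3335… = $948,488.80

$948,488.80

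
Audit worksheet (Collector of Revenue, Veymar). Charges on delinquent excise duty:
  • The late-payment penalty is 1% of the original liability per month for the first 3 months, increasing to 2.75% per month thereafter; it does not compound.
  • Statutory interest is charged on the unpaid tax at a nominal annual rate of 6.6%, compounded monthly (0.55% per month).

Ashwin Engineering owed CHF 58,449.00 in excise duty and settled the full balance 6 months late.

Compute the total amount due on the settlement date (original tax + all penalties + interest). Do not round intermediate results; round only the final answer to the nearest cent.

CHF 66,980.05

Penalty, months 1–3: 3 × 1% × CHF 58,449.00 = CHF 1,753.47
Penalty, months 4–6: 3 × 2.75% × CHF 58,449.00 = CHF 4,822.04…
Interest: CHF 58,449.00 × ((1 + 0.0055)^6 − 1) = CHF 58,449.00 × 0.0334571… = CHF 1,955.5335…
Total = CHF 58,449.00 + CHF 6,575.5125 + CHF 1,955.5335… = CHF 66,980.05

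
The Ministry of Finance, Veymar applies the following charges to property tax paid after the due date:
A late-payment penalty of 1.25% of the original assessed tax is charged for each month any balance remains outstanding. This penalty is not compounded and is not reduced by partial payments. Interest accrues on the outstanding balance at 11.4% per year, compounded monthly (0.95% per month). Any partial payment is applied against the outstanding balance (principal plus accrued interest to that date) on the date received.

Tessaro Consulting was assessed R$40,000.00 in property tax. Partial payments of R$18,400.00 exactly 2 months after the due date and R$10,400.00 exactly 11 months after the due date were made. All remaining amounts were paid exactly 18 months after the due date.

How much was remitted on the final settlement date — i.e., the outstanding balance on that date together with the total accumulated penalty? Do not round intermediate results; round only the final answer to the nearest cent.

Balance at month 2: R$40,000.0000 × (1 + 0.0095)^2 = R$40,763.6100
After R$18,400.00 payment: R$40,763.6100 − R$18,400.00 = R$22,363.6100
Balance at month 11: R$22,363.6100 × (1 + 0.0095)^9 = R$24,349.9918…
After R$10,400.00 payment: R$24,349.9918… − R$10,400.00 = R$13,949.9918…
Balance at month 18: R$13,949.9918… × (1 + 0.0095)^7 = R$14,904.5276…
Penalty: 18 × 1.25% × R$40,000.00 = R$9,000.00
Final settlement = outstanding balance + penalty = R$14,904.5276… + R$9,000.00 = R$23,904.53

R$23,904.53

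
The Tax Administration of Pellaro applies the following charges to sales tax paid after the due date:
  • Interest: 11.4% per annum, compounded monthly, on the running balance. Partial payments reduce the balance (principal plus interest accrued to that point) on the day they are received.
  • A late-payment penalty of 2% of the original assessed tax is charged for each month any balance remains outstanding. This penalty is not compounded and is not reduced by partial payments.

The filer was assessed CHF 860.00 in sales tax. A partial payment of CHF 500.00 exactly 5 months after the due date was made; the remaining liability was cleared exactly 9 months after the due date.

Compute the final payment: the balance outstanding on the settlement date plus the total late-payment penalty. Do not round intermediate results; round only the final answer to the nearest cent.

Monthly rate = 11.4% ÷ 12 = 0.95%
Balance at month 5: CHF 860.0000 × (1 + 0.0095)^5 = CHF 901.6336…
After CHF 500.00 payment: CHF 901.6336… − CHF 500.00 = CHF 401.6336…
Balance at month 9: CHF 401.6336… × (1 + 0.0095)^4 = CHF 417.1145…
Penalty: 9 × 2% × CHF 860.00 = CHF 154.80
Final settlement = outstanding balance + penalty = CHF 417.1145… + CHF 154.80 = CHF 571.91

CHF 571.91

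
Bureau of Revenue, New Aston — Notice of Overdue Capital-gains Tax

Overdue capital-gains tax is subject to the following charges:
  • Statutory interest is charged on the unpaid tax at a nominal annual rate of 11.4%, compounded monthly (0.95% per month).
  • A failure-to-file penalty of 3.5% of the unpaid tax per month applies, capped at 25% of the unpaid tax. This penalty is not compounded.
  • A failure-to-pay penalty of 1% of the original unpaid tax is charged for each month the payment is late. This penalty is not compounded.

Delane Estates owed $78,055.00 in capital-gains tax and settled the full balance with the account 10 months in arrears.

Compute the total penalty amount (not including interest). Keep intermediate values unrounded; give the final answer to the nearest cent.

$27,319.25

Failure-to-file: 10 × 3.5% × $78,055.00 = $27,319.25, capped at 25% × $78,055.00 = $19,513.75
Failure-to-pay penalty: 10 × 1% × $78,055.00 = $7,805.50
Total penalty = $19,513.75 + $7,805.50 = $27,319.25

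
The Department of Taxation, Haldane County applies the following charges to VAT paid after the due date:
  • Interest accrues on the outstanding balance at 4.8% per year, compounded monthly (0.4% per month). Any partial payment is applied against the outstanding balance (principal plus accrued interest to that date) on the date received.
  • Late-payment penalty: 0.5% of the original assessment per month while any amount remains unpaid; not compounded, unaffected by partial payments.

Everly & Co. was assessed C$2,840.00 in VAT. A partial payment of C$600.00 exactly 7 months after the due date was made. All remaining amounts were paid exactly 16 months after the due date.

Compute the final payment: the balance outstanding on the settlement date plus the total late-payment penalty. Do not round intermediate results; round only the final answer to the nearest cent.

C$2,632.57

Balance at month 7: C$2,840.0000 × (1 + 0.004)^7 = C$2,920.4806…
After C$600.00 payment: C$2,920.4806… − C$600.00 = C$2,320.4806…
Balance at month 16: C$2,320.4806… × (1 + 0.004)^9 = C$2,405.3671…
Penalty: 16 × 0.5% × C$2,840.00 = C$227.20
Final settlement = outstanding balance + penalty = C$2,405.3671… + C$227.20 = C$2,632.57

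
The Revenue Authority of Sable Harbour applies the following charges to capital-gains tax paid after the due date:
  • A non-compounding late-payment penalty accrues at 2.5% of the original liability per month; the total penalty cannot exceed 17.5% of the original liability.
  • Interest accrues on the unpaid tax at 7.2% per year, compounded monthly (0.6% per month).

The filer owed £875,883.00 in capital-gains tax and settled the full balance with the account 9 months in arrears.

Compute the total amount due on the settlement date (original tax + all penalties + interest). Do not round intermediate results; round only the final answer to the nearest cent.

£1,077,611.39

Penalty (uncapped): 9 × 2.5% × £875,883.00 = £197,073.68…; cap = 17.5% × £875,883.00 = £153,279.53… → penalty = £153,279.53…
Interest: £875,883.00 × ((1 + 0.006)^9 − 1) = £875,883.00 × 0.0553143… = £48,448.8623…
Total = £875,883.00 + £153,279.5250 + £48,448.8623… = £1,077,611.39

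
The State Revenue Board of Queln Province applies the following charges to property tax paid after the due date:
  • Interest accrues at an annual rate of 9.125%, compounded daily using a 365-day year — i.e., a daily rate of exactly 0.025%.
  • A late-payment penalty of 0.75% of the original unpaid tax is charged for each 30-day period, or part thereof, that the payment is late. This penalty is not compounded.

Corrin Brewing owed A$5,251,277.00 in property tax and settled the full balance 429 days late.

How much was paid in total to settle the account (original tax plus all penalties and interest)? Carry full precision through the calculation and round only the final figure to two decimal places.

Penalty periods: ⌈429/30⌉ = 15; penalty = 15 × 0.75% × A$5,251,277.00 = A$590,768.66…
Interest: A$5,251,277.00 × ((1 + 0.00025)^429 − 1) = A$5,251,277.00 × 0.11319760… = A$594,431.9607…
Total = A$5,251,277.00 + A$590,768.6625 + A$594,431.9607… = A$6,436,477.62

A$6,436,477.62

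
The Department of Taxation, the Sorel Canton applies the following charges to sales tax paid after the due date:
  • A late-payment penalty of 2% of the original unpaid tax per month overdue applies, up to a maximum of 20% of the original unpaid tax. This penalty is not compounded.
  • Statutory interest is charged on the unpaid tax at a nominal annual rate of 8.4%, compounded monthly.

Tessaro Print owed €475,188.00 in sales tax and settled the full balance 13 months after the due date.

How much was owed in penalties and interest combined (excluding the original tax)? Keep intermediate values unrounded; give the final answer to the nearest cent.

€140,143.32

Penalty (uncapped): 13 × 2% × €475,188.00 = €123,548.88; cap = 20% × €475,188.00 = €95,037.60 → penalty = €95,037.60
Interest (8.4%/yr ÷ 12 = 0.7%/month): €475,188.00 × ((1 + 0.007)^13 − 1) = €45,105.7177…
Penalties + interest = €95,037.6000 + €45,105.7177… = €140,143.32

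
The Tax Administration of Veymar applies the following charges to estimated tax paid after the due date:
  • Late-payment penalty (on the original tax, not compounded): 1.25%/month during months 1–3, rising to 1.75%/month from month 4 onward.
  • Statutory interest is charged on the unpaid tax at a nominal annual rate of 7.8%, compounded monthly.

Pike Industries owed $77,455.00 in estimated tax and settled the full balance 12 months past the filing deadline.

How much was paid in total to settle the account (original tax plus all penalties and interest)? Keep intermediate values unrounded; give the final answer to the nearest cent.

$98,820.95

Penalty, months 1–3: 3 × 1.25% × $77,455.00 = $2,904.56…
Penalty, months 4–12: 9 × 1.75% × $77,455.00 = $12,199.16…
Interest (7.8%/yr ÷ 12 = 0.65%/month): $77,455.00 × ((1 + 0.0065)^12 − 1) = $6,262.2221…
Total = $77,455.00 + $15,103.7250 + $6,262.2221… = $98,820.95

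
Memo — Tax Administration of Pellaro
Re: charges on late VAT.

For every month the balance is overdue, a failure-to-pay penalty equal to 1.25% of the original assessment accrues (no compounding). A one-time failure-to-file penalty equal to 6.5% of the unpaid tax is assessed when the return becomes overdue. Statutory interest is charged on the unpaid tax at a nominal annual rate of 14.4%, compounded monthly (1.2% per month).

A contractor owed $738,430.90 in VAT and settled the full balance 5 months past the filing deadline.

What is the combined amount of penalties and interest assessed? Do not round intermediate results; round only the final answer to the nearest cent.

Failure-to-file penalty: 6.5% × $738,430.90 = $47,998.01…
Failure-to-pay penalty = 1.25% × $738,430.90 × 5 mo = $46,151.93…
Interest: $738,430.90 × ((1 + 0.012)^5 − 1) = $738,430.90 × 0.0614574… = $45,382.0313…
Penalties + interest = $94,149.9398… + $45,382.0313… = $139,531.97

$139,531.97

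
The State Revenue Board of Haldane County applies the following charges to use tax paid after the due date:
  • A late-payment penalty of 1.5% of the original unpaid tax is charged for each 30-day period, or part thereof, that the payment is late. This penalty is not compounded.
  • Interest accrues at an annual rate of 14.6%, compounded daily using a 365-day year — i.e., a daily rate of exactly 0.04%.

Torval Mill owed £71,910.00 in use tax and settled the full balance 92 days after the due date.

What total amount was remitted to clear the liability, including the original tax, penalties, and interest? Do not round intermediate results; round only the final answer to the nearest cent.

Penalty periods: ⌈92/30⌉ = 4; penalty = 4 × 1.5% × £71,910.00 = £4,314.60
Interest: £71,910.00 × ((1 + 0.0004)^92 − 1) = £71,910.00 × 0.03747787… = £2,695.0336…
Total = £71,910.00 + £4,314.6000 + £2,695.0336… = £78,919.63

£78,919.63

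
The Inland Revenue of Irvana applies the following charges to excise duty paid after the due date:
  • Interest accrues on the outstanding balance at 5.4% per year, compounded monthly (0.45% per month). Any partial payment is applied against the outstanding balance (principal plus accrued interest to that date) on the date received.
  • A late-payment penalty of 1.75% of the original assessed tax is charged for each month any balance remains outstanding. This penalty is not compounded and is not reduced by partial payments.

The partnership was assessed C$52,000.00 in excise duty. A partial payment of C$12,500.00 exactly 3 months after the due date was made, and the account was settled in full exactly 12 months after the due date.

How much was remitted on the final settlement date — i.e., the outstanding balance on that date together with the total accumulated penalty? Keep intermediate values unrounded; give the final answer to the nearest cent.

Balance at month 3: C$52,000.0000 × (1 + 0.0045)^3 = C$52,705.1637…
After C$12,500.00 payment: C$52,705.1637… − C$12,500.00 = C$40,205.1637…
Balance at month 12: C$40,205.1637… × (1 + 0.0045)^9 = C$41,863.0923…
Penalty: 12 × 1.75% × C$52,000.00 = C$10,920.00
Final settlement = outstanding balance + penalty = C$41,863.0923… + C$10,920.00 = C$52,783.09

C$52,783.09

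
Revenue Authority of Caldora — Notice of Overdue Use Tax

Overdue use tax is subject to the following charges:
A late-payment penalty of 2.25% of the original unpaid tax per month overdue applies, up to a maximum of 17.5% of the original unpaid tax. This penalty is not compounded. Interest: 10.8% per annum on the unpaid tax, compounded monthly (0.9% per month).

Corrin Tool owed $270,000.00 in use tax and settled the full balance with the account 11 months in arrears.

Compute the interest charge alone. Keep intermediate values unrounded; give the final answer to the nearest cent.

Interest: $270,000.00 × ((1 + 0.009)^11 − 1) = $270,000.00 × 0.1035775… = $27,965.9190…

$27,965.92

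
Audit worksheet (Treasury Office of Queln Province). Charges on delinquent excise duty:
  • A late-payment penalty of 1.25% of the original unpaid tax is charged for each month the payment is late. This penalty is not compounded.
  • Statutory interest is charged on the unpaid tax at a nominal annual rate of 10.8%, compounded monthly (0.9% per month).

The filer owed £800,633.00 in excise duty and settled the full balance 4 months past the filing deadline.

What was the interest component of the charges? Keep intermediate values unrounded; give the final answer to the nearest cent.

£29,214.24

Interest: £800,633.00 × ((1 + 0.009)^4 − 1) = £800,633.00 × 0.0364889… = £29,214.2355…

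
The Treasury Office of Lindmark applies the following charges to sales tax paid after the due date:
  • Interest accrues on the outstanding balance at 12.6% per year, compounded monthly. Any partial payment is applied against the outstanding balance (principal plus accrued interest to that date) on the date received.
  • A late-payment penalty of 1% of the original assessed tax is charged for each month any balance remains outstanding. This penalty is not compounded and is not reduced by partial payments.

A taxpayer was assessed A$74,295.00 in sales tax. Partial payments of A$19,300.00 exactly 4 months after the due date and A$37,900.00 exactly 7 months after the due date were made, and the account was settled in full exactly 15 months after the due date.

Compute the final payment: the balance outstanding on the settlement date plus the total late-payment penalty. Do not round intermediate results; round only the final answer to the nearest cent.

A$35,188.13

Monthly rate = 12.6% ÷ 12 = 1.05%
Balance at month 4: A$74,295.0000 × (1 + 0.0105)^4 = A$77,464.8811…
After A$19,300.00 payment: A$77,464.8811… − A$19,300.00 = A$58,164.8811…
Balance at month 7: A$58,164.8811… × (1 + 0.0105)^3 = A$60,016.3802…
After A$37,900.00 payment: A$60,016.3802… − A$37,900.00 = A$22,116.3802…
Balance at month 15: A$22,116.3802… × (1 + 0.0105)^8 = A$24,043.8821…
Penalty: 15 × 1% × A$74,295.00 = A$11,144.25
Final settlement = outstanding balance + penalty = A$24,043.8821… + A$11,144.25 = A$35,188.13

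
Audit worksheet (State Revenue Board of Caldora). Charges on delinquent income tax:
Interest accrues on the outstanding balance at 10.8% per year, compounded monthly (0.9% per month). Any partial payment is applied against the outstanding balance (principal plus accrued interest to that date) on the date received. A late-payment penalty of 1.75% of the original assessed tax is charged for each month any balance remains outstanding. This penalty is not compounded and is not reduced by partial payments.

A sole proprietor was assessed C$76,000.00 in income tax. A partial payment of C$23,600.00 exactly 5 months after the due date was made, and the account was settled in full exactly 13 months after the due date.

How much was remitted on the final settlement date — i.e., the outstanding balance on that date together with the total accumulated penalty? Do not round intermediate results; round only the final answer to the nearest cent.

C$77,324.68

Balance at month 5: C$76,000.0000 × (1 + 0.009)^5 = C$79,482.1165…
After C$23,600.00 payment: C$79,482.1165… − C$23,600.00 = C$55,882.1165…
Balance at month 13: C$55,882.1165… × (1 + 0.009)^8 = C$60,034.6768…
Penalty: 13 × 1.75% × C$76,000.00 = C$17,290.00
Final settlement = outstanding balance + penalty = C$60,034.6768… + C$17,290.00 = C$77,324.68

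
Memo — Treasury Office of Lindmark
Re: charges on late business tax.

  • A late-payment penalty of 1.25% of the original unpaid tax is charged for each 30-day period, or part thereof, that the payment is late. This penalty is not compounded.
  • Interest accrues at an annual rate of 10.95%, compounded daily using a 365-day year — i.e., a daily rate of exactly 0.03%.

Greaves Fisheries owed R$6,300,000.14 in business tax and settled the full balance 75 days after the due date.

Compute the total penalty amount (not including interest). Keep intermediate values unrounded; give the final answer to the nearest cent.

Penalty periods: ⌈75/30⌉ = 3; penalty = 3 × 1.25% × R$6,300,000.14 = R$236,250.01…

R$236,250.01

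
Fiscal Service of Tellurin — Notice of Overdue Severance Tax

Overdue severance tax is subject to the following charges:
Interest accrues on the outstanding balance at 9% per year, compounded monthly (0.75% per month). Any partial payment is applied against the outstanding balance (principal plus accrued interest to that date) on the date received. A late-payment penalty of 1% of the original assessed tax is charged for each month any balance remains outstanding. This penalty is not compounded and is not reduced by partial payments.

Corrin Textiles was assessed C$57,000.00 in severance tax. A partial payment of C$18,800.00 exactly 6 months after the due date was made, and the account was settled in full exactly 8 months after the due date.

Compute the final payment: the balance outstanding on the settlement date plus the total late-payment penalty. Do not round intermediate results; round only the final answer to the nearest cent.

Balance at month 6: C$57,000.0000 × (1 + 0.0075)^6 = C$59,613.5774…
After C$18,800.00 payment: C$59,613.5774… − C$18,800.00 = C$40,813.5774…
Balance at month 8: C$40,813.5774… × (1 + 0.0075)^2 = C$41,428.0768…
Penalty: 8 × 1% × C$57,000.00 = C$4,560.00
Final settlement = outstanding balance + penalty = C$41,428.0768… + C$4,560.00 = C$45,988.08

C$45,988.08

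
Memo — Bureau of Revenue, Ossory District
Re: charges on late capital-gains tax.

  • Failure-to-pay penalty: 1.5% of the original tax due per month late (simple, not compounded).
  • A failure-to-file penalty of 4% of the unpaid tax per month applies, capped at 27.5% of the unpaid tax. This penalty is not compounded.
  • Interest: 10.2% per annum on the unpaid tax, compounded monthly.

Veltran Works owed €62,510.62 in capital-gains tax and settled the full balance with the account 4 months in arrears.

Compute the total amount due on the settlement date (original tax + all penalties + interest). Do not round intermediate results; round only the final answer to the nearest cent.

Failure-to-file: 4 × 4% × €62,510.62 = €10,001.70… (under the 27.5% cap)
Failure-to-pay penalty: 4 × 1.5% × €62,510.62 = €3,750.64…
Interest (10.2%/yr ÷ 12 = 0.85%/month): €62,510.62 × ((1 + 0.0085)^4 − 1) = €2,152.6133…
Total = €62,510.62 + €13,752.3364 + €2,152.6133… = €78,415.57

€78,415.57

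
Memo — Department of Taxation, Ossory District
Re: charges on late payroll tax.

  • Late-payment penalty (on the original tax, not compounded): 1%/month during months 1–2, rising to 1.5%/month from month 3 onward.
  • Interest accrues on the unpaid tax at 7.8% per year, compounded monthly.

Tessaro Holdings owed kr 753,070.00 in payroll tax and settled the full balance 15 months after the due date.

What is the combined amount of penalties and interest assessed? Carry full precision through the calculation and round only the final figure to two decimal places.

kr 238,771.14

Penalty, months 1–2: 2 × 1% × kr 753,070.00 = kr 15,061.40
Penalty, months 3–15: 13 × 1.5% × kr 753,070.00 = kr 146,848.65
Interest (7.8%/yr ÷ 12 = 0.65%/month): kr 753,070.00 × ((1 + 0.0065)^15 − 1) = kr 76,861.0926…
Penalties + interest = kr 161,910.0500 + kr 76,861.0926… = kr 238,771.14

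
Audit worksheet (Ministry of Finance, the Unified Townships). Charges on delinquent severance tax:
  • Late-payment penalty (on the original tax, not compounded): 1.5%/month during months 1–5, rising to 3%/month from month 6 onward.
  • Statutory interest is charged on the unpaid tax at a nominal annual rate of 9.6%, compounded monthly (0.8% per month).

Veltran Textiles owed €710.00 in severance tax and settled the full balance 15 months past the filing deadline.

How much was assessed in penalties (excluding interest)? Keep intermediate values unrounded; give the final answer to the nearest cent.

Penalty, months 1–5: 5 × 1.5% × €710.00 = €53.25
Penalty, months 6–15: 10 × 3% × €710.00 = €213.00
Total penalty = €53.25 + €213.00 = €266.25

€266.25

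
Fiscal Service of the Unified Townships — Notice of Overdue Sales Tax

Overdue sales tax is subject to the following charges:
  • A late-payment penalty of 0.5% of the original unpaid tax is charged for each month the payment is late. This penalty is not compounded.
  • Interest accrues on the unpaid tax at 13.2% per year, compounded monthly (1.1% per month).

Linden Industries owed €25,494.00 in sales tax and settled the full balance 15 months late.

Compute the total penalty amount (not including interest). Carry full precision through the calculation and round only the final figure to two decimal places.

€1,912.05

Late-payment penalty = 0.5% × €25,494.00 × 15 mo = €1,912.05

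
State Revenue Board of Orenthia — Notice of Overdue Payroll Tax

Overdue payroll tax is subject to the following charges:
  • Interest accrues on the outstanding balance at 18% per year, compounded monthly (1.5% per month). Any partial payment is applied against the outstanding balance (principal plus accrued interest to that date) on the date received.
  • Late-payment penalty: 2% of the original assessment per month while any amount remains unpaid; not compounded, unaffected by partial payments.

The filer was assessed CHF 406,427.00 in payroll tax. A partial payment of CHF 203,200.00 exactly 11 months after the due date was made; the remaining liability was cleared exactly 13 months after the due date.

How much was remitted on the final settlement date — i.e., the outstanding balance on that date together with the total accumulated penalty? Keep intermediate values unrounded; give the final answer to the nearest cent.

Balance at month 11: CHF 406,427.0000 × (1 + 0.015)^11 = CHF 478,750.2528…
After CHF 203,200.00 payment: CHF 478,750.2528… − CHF 203,200.00 = CHF 275,550.2528…
Balance at month 13: CHF 275,550.2528… × (1 + 0.015)^2 = CHF 283,878.7592…
Penalty: 13 × 2% × CHF 406,427.00 = CHF 105,671.02
Final settlement = outstanding balance + penalty = CHF 283,878.7592… + CHF 105,671.02 = CHF 389,549.78

CHF 389,549.78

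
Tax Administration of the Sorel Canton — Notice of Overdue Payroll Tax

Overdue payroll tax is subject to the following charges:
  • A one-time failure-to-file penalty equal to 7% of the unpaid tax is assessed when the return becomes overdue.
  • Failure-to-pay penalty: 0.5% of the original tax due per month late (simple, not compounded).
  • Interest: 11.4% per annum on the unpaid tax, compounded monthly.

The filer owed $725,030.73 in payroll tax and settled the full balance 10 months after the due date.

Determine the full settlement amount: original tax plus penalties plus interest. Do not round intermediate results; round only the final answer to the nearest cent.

$883,932.72

Failure-to-file penalty: 7% × $725,030.73 = $50,752.15…
Failure-to-pay penalty: 10 × 0.5% × $725,030.73 = $36,251.54…
Interest (11.4%/yr ÷ 12 = 0.95%/month): $725,030.73 × ((1 + 0.0095)^10 − 1) = $71,898.2996…
Total = $725,030.73 + $87,003.6876 + $71,898.2996… = $883,932.72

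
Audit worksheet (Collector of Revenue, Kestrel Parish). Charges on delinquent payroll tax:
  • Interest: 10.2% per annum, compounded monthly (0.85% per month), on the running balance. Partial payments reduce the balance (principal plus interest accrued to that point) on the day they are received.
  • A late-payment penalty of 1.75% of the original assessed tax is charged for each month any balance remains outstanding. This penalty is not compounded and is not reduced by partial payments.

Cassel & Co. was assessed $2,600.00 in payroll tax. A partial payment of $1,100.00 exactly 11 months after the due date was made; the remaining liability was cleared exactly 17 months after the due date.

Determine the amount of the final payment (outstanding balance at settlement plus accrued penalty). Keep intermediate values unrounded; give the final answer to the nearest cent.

Balance at month 11: $2,600.0000 × (1 + 0.0085)^11 = $2,853.6997…
After $1,100.00 payment: $2,853.6997… − $1,100.00 = $1,753.6997…
Balance at month 17: $1,753.6997… × (1 + 0.0085)^6 = $1,845.0607…
Penalty: 17 × 1.75% × $2,600.00 = $773.50
Final settlement = outstanding balance + penalty = $1,845.0607… + $773.50 = $2,618.56

$2,618.56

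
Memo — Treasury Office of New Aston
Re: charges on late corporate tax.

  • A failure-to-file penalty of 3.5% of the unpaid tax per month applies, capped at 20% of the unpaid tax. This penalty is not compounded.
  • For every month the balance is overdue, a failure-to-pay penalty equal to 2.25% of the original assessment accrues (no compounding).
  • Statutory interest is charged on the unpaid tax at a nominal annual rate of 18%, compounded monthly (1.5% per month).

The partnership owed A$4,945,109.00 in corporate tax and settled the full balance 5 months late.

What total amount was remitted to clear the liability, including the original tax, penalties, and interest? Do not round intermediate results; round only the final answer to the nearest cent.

A$6,749,005.66

Failure-to-file: 5 × 3.5% × A$4,945,109.00 = A$865,394.08… (under the 20% cap)
Failure-to-pay penalty: 5 × 2.25% × A$4,945,109.00 = A$556,324.76…
Interest: A$4,945,109.00 × ((1 + 0.015)^5 − 1) = A$4,945,109.00 × 0.0772840… = A$382,177.8232…
Total = A$4,945,109.00 + A$1,421,718.8375 + A$382,177.8232… = A$6,749,005.66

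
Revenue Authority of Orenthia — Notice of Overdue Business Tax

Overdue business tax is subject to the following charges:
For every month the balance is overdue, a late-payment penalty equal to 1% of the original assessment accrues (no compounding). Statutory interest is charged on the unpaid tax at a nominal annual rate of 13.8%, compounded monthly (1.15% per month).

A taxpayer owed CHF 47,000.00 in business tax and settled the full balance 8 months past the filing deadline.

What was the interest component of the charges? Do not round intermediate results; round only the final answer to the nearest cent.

CHF 4,502.10

Interest: CHF 47,000.00 × ((1 + 0.0115)^8 − 1) = CHF 47,000.00 × 0.0957894… = CHF 4,502.1020…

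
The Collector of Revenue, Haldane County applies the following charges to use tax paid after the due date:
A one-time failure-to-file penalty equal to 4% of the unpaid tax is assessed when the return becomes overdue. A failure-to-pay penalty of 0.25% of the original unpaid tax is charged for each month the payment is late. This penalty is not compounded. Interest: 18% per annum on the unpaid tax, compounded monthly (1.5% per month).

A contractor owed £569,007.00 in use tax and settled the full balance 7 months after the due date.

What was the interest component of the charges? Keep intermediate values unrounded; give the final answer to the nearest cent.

£62,502.52

Interest: £569,007.00 × ((1 + 0.015)^7 − 1) = £569,007.00 × 0.1098449… = £62,502.5244…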